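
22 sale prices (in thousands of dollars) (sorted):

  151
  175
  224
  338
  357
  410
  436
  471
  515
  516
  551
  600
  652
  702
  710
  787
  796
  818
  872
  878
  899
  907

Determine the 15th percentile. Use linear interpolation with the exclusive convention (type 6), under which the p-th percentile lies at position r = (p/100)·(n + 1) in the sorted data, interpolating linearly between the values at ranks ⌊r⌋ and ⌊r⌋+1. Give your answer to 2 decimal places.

n = 22.
r = (15/100)·(22 + 1) = 3.45.
Rank 3 is 224 and rank 4 is 338.
Interpolate: 224 + 0.45·(338 − 224) = 224 + 0.45·114 = 275.3.

275.30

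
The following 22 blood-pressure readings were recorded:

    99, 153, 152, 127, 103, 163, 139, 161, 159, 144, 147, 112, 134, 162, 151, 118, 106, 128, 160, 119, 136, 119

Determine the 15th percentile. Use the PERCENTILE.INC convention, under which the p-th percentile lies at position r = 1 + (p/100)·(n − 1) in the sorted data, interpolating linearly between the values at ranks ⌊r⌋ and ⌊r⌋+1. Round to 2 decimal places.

Sorted: 99, 103, 106, 112, 118, 119, 119, 127, 128, 134, 136, 139, 144, 147, 151, 152, 153, 159, 160, 161, 162, 163.
n = 22.
r = 1 + (15/100)·(22 − 1) = 1 + 3.15 = 4.15.
Rank 4 is 112 and rank 5 is 118.
Interpolate: 112 + 0.15·(118 − 112) = 112 + 0.15·6 = 112.9.

112.90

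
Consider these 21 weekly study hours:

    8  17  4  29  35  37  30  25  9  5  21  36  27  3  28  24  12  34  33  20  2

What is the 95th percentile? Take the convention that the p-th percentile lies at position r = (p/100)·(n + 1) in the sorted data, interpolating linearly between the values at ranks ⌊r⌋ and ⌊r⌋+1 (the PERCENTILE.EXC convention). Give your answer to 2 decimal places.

Sorted: 2, 3, 4, 5, 8, 9, 12, 17, 20, 21, 24, 25, 27, 28, 29, 30, 33, 34, 35, 36, 37.
n = 21.
r = (95/100)·(21 + 1) = 20.9.
Rank 20 is 36 and rank 21 is 37.
Interpolate: 36 + 0.9·(37 − 36) = 36 + 0.9·1 = 36.9.

36.90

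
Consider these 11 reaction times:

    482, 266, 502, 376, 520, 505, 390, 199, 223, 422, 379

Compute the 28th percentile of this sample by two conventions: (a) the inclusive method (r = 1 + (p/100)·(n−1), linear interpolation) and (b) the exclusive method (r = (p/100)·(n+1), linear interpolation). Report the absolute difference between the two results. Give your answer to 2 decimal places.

Sorted: 199, 223, 266, 376, 379, 390, 422, 482, 502, 505, 520.
n = 11.
(a) r = 3.8; between ranks 3 (266) and 4 (376): 354.
(b) r = 3.36; between ranks 3 (266) and 4 (376): 305.6.
|354 − 305.6| = 48.4.

48.40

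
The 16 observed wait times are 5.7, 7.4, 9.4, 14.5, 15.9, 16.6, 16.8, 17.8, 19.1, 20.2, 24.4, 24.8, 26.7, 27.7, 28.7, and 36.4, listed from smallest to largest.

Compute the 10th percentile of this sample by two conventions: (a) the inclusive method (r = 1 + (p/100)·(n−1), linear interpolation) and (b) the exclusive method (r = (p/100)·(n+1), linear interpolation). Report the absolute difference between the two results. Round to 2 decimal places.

n = 16.
(a) r = 2.5; between ranks 2 (7.4) and 3 (9.4): 8.4.
(b) r = 1.7; between ranks 1 (5.7) and 2 (7.4): 6.89.
|8.4 − 6.89| = 1.51.

1.51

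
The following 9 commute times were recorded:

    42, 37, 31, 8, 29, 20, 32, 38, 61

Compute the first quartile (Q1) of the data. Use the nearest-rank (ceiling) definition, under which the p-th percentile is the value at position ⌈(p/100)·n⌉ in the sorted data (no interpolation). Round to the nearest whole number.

29

Sorted: 8, 20, 29, 31, 32, 37, 38, 42, 61.
n = 9.
Position = ⌈25/100 · 9⌉ = ⌈2.25⌉ = 3.
The value at rank 3 is 29.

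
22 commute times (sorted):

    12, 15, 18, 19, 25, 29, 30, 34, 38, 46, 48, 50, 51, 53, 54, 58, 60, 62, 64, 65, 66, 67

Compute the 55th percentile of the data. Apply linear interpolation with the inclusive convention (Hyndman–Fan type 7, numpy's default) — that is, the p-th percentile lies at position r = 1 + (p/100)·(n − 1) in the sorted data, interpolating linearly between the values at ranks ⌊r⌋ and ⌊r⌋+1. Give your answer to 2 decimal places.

50.55

n = 22.
r = 1 + (55/100)·(22 − 1) = 1 + 11.55 = 12.55.
Rank 12 is 50 and rank 13 is 51.
Interpolate: 50 + 0.55·(51 − 50) = 50 + 0.55·1 = 50.55.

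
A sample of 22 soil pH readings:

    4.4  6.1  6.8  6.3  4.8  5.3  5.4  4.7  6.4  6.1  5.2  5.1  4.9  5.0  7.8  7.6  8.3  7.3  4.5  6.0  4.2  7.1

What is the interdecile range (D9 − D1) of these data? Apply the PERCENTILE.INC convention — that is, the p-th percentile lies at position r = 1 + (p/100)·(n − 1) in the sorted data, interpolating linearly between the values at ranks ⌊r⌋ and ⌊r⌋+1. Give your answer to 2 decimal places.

Sorted: 4.2, 4.4, 4.5, 4.7, 4.8, 4.9, 5.0, 5.1, 5.2, 5.3, 5.4, 6.0, 6.1, 6.1, 6.3, 6.4, 6.8, 7.1, 7.3, 7.6, 7.8, 8.3.
n = 22.
P10: r = 3.1; ranks 3–4 are 4.5, 4.7; interpolating gives 4.52.
P90: r = 19.9; ranks 19–20 are 7.3, 7.6; interpolating gives 7.57.
Difference: 7.57 − 4.52 = 3.05.

3.05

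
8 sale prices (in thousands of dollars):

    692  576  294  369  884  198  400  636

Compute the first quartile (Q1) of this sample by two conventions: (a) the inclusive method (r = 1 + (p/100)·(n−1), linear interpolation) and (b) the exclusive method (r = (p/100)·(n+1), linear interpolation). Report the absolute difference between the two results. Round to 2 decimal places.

Sorted: 198, 294, 369, 400, 576, 636, 692, 884.
n = 8.
(a) r = 2.75; between ranks 2 (294) and 3 (369): 350.25.
(b) r = 2.25; between ranks 2 (294) and 3 (369): 312.75.
|350.25 − 312.75| = 37.5.

37.50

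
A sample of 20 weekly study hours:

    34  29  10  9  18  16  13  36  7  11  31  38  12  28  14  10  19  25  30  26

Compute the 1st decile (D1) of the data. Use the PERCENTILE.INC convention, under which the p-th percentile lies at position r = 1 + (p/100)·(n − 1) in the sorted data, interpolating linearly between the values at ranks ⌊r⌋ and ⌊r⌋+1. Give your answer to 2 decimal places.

9.90

Sorted: 7, 9, 10, 10, 11, 12, 13, 14, 16, 18, 19, 25, 26, 28, 29, 30, 31, 34, 36, 38.
n = 20.
r = 1 + (10/100)·(20 − 1) = 1 + 1.9 = 2.9.
Rank 2 is 9 and rank 3 is 10.
Interpolate: 9 + 0.9·(10 − 9) = 9 + 0.9·1 = 9.9.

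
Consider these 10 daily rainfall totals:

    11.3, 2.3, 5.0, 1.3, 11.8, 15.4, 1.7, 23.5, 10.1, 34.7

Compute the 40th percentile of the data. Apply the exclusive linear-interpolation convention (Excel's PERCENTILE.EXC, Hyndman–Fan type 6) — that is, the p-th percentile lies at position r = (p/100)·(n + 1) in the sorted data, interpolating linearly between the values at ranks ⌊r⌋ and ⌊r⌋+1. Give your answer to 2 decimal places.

7.04

Sorted: 1.3, 1.7, 2.3, 5.0, 10.1, 11.3, 11.8, 15.4, 23.5, 34.7.
n = 10.
r = (40/100)·(10 + 1) = 4.4.
Rank 4 is 5.0 and rank 5 is 10.1.
Interpolate: 5.0 + 0.4·(10.1 − 5.0) = 5.0 + 0.4·5.1 = 7.04.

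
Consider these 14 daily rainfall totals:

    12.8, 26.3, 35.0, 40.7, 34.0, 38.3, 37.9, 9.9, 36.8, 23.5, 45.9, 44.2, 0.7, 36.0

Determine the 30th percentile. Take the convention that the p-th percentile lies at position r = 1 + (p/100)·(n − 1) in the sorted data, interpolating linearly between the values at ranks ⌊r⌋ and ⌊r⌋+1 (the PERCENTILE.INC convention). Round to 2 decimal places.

26.02

Sorted: 0.7, 9.9, 12.8, 23.5, 26.3, 34.0, 35.0, 36.0, 36.8, 37.9, 38.3, 40.7, 44.2, 45.9.
n = 14.
r = 1 + (30/100)·(14 − 1) = 1 + 3.9 = 4.9.
Rank 4 is 23.5 and rank 5 is 26.3.
Interpolate: 23.5 + 0.9·(26.3 − 23.5) = 23.5 + 0.9·2.8 = 26.02.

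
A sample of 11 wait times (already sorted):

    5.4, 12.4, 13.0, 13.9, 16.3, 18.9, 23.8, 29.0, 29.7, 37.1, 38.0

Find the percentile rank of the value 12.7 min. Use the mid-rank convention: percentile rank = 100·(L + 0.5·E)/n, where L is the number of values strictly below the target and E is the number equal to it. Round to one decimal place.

Count below 12.7: L = 2; count equal: E = 0; n = 11.
Percentile rank = 100·(2 + 0.5·0)/11 = 100·2/11 = 18.18.

18.2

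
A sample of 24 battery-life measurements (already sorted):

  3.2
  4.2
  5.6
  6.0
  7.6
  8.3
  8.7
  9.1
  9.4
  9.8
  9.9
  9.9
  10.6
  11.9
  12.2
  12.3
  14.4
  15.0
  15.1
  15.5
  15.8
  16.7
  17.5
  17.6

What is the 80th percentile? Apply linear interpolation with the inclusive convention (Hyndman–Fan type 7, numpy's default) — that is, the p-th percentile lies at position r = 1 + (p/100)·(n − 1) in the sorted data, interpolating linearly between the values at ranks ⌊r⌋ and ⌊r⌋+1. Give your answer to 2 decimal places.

15.26

n = 24.
r = 1 + (80/100)·(24 − 1) = 1 + 18.4 = 19.4.
Rank 19 is 15.1 and rank 20 is 15.5.
Interpolate: 15.1 + 0.4·(15.5 − 15.1) = 15.1 + 0.4·0.4 = 15.26.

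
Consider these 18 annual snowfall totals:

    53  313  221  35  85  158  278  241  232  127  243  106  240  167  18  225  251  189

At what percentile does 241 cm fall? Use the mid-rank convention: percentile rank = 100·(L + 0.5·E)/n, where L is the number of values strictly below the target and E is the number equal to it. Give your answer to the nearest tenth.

75.0

Sorted: 18, 35, 53, 85, 106, 127, 158, 167, 189, 221, 225, 232, 240, 241, 243, 251, 278, 313.
Count below 241: L = 13; count equal: E = 1; n = 18.
Percentile rank = 100·(13 + 0.5·1)/18 = 100·13.5/18 = 75.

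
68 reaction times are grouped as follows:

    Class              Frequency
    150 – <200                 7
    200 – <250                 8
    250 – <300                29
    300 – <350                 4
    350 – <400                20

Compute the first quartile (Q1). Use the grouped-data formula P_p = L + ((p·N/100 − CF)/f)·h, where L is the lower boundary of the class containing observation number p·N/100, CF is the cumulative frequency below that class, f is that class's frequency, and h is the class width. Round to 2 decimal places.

253.45

N = 68; target position k = 25/100 · 68 = 17.
Cumulative frequencies: 7, 15, 44, 48, 68.
Observation 17 falls in the class 250 – <300.
L = 250, CF = 15, f = 29, h = 50.
P25 = 250 + ((17 − 15)/29)·50 = 250 + 3.44828 = 253.448.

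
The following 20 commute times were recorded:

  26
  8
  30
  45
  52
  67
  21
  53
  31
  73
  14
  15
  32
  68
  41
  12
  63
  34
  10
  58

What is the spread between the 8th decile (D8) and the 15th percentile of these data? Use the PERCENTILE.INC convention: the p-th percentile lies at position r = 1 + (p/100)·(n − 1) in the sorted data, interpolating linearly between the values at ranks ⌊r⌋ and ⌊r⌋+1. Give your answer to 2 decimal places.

45.30

Sorted: 8, 10, 12, 14, 15, 21, 26, 30, 31, 32, 34, 41, 45, 52, 53, 58, 63, 67, 68, 73.
n = 20.
P15: r = 3.85; ranks 3–4 are 12, 14; interpolating gives 13.7.
P80: r = 16.2; ranks 16–17 are 58, 63; interpolating gives 59.
Difference: 59 − 13.7 = 45.3.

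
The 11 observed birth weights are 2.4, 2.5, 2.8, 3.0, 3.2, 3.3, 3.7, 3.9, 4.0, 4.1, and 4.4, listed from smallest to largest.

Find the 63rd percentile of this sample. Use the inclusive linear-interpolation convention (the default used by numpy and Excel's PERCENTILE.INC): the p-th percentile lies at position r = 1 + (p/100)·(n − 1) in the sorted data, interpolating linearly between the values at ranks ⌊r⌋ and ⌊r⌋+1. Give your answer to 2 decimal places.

3.76

n = 11.
r = 1 + (63/100)·(11 − 1) = 1 + 6.3 = 7.3.
Rank 7 is 3.7 and rank 8 is 3.9.
Interpolate: 3.7 + 0.3·(3.9 − 3.7) = 3.7 + 0.3·0.2 = 3.76.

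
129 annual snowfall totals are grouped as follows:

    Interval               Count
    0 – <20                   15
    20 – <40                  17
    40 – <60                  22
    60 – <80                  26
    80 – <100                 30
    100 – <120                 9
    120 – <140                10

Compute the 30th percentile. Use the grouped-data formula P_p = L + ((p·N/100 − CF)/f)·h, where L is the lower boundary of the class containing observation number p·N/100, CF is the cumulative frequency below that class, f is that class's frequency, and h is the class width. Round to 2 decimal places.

N = 129; target position k = 30/100 · 129 = 38.7.
Cumulative frequencies: 15, 32, 54, 80, 110, 119, 129.
Observation 38.7 falls in the class 40 – <60.
L = 40, CF = 32, f = 22, h = 20.
P30 = 40 + ((38.7 − 32)/22)·20 = 40 + 6.09091 = 46.0909.

46.09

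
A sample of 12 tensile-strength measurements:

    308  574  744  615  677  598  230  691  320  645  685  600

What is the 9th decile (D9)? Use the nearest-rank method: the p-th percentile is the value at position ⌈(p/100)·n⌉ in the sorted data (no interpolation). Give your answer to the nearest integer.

691

Sorted: 230, 308, 320, 574, 598, 600, 615, 645, 677, 685, 691, 744.
n = 12.
Position = ⌈90/100 · 12⌉ = ⌈10.8⌉ = 11.
The value at rank 11 is 691.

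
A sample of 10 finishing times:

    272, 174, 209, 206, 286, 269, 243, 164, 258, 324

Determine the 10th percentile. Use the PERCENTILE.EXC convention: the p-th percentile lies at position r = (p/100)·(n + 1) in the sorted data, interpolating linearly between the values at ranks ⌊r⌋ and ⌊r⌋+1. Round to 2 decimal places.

165.00

Sorted: 164, 174, 206, 209, 243, 258, 269, 272, 286, 324.
n = 10.
r = (10/100)·(10 + 1) = 1.1.
Rank 1 is 164 and rank 2 is 174.
Interpolate: 164 + 0.1·(174 − 164) = 164 + 0.1·10 = 165.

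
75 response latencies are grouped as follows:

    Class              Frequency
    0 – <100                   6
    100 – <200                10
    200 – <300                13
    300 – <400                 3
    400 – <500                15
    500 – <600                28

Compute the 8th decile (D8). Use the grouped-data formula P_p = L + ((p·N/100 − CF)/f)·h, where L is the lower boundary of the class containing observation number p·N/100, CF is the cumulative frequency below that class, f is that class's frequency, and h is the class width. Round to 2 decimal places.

N = 75; target position k = 80/100 · 75 = 60.
Cumulative frequencies: 6, 16, 29, 32, 47, 75.
Observation 60 falls in the class 500 – <600.
L = 500, CF = 47, f = 28, h = 100.
P80 = 500 + ((60 − 47)/28)·100 = 500 + 46.4286 = 546.429.

546.43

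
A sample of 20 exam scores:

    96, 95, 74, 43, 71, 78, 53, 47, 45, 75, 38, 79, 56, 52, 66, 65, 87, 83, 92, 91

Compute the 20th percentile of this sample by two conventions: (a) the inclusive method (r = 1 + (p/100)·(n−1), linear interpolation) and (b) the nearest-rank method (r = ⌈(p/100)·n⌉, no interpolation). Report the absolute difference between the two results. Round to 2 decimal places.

Sorted: 38, 43, 45, 47, 52, 53, 56, 65, 66, 71, 74, 75, 78, 79, 83, 87, 91, 92, 95, 96.
n = 20.
(a) r = 4.8; between ranks 4 (47) and 5 (52): 51.
(b) the nearest-rank method: rank 4 → 47.
|51 − 47| = 4.

4.00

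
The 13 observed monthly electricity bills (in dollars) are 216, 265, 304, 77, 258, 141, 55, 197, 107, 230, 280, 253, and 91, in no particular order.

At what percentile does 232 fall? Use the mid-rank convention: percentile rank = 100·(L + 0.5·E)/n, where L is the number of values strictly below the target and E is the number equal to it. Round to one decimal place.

Sorted: 55, 77, 91, 107, 141, 197, 216, 230, 253, 258, 265, 280, 304.
Count below 232: L = 8; count equal: E = 0; n = 13.
Percentile rank = 100·(8 + 0.5·0)/13 = 100·8/13 = 61.54.

61.5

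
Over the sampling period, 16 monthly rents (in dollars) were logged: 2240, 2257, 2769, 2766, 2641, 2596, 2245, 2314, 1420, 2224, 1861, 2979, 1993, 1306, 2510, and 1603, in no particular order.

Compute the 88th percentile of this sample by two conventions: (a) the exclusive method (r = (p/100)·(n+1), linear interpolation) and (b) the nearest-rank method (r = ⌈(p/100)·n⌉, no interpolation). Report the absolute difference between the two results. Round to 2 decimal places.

Sorted: 1306, 1420, 1603, 1861, 1993, 2224, 2240, 2245, 2257, 2314, 2510, 2596, 2641, 2766, 2769, 2979.
n = 16.
(a) r = 14.96; between ranks 14 (2766) and 15 (2769): 2768.88.
(b) the nearest-rank method: rank 15 → 2769.
|2768.88 − 2769| = 0.12.

0.12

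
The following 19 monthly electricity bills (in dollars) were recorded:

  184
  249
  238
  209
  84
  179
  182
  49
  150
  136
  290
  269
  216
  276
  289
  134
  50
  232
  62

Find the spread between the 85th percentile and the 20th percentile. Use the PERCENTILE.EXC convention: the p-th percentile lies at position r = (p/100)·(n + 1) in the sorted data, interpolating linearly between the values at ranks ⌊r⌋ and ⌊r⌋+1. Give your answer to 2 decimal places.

192.00

Sorted: 49, 50, 62, 84, 134, 136, 150, 179, 182, 184, 209, 216, 232, 238, 249, 269, 276, 289, 290.
n = 19.
P20: r = 4 (integer) → 84.
P85: r = 17 (integer) → 276.
Difference: 276 − 84 = 192.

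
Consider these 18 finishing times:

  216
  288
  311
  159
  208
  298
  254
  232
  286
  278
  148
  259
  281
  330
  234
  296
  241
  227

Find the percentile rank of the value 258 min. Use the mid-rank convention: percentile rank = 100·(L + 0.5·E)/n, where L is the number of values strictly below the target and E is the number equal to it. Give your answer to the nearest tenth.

Sorted: 148, 159, 208, 216, 227, 232, 234, 241, 254, 259, 278, 281, 286, 288, 296, 298, 311, 330.
Count below 258: L = 9; count equal: E = 0; n = 18.
Percentile rank = 100·(9 + 0.5·0)/18 = 100·9/18 = 50.

50.0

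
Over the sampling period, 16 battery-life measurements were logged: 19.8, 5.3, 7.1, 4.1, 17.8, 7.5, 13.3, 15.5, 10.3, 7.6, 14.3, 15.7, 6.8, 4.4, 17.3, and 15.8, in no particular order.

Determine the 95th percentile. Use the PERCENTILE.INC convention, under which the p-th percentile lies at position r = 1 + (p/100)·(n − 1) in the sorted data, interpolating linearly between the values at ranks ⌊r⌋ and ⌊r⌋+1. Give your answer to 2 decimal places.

18.30

Sorted: 4.1, 4.4, 5.3, 6.8, 7.1, 7.5, 7.6, 10.3, 13.3, 14.3, 15.5, 15.7, 15.8, 17.3, 17.8, 19.8.
n = 16.
r = 1 + (95/100)·(16 − 1) = 1 + 14.25 = 15.25.
Rank 15 is 17.8 and rank 16 is 19.8.
Interpolate: 17.8 + 0.25·(19.8 − 17.8) = 17.8 + 0.25·2 = 18.3.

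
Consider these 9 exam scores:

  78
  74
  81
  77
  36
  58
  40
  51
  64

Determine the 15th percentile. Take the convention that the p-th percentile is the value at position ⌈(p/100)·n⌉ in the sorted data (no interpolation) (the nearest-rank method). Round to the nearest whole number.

Sorted: 36, 40, 51, 58, 64, 74, 77, 78, 81.
n = 9.
Position = ⌈15/100 · 9⌉ = ⌈1.35⌉ = 2.
The value at rank 2 is 40.

40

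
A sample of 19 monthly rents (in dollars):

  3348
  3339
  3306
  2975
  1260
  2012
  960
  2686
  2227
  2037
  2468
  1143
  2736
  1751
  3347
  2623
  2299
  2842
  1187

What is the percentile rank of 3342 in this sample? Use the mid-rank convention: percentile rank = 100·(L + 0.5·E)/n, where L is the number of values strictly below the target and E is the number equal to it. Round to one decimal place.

Sorted: 960, 1143, 1187, 1260, 1751, 2012, 2037, 2227, 2299, 2468, 2623, 2686, 2736, 2842, 2975, 3306, 3339, 3347, 3348.
Count below 3342: L = 17; count equal: E = 0; n = 19.
Percentile rank = 100·(17 + 0.5·0)/19 = 100·17/19 = 89.47.

89.5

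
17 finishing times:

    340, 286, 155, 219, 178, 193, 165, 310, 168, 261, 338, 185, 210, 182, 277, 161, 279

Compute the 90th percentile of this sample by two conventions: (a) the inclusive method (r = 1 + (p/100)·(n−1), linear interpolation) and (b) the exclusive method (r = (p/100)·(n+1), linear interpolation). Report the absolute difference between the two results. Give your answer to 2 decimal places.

Sorted: 155, 161, 165, 168, 178, 182, 185, 193, 210, 219, 261, 277, 279, 286, 310, 338, 340.
n = 17.
(a) r = 15.4; between ranks 15 (310) and 16 (338): 321.2.
(b) r = 16.2; between ranks 16 (338) and 17 (340): 338.4.
|321.2 − 338.4| = 17.2.

17.20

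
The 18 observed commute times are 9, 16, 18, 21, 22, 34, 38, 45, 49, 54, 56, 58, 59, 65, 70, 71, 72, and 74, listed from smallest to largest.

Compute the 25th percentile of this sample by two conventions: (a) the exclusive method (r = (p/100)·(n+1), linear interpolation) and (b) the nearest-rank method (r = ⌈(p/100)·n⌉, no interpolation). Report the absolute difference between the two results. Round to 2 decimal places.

0.25

n = 18.
(a) r = 4.75; between ranks 4 (21) and 5 (22): 21.75.
(b) the nearest-rank method: rank 5 → 22.
|21.75 − 22| = 0.25.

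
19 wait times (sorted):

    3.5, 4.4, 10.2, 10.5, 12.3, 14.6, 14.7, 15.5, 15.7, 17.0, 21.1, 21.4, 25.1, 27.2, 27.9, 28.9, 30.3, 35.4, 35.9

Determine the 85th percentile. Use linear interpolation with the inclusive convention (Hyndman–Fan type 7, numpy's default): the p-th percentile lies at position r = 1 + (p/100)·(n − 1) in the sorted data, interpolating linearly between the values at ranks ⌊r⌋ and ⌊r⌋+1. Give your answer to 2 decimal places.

n = 19.
r = 1 + (85/100)·(19 − 1) = 1 + 15.3 = 16.3.
Rank 16 is 28.9 and rank 17 is 30.3.
Interpolate: 28.9 + 0.3·(30.3 − 28.9) = 28.9 + 0.3·1.4 = 29.32.

29.32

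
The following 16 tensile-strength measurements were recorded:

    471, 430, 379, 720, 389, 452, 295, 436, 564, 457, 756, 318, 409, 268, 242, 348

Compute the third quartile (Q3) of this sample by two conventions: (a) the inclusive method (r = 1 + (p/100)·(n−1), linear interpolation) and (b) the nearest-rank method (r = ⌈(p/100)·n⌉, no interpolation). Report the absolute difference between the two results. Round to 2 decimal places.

3.50

Sorted: 242, 268, 295, 318, 348, 379, 389, 409, 430, 436, 452, 457, 471, 564, 720, 756.
n = 16.
(a) r = 12.25; between ranks 12 (457) and 13 (471): 460.5.
(b) the nearest-rank method: rank 12 → 457.
|460.5 − 457| = 3.5.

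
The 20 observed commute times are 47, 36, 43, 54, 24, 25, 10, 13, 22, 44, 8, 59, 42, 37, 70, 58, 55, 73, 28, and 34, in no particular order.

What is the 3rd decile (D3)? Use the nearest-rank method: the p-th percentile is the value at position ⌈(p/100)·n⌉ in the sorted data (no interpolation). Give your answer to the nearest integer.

Sorted: 8, 10, 13, 22, 24, 25, 28, 34, 36, 37, 42, 43, 44, 47, 54, 55, 58, 59, 70, 73.
n = 20.
Position = ⌈30/100 · 20⌉ = ⌈6⌉ = 6.
The value at rank 6 is 25.

25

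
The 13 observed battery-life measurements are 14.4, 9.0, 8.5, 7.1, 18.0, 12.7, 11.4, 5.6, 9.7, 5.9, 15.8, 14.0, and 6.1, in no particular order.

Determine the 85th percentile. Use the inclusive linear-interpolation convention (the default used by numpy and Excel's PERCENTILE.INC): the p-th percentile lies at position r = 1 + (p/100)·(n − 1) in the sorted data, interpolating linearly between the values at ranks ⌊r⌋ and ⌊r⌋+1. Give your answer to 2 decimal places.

Sorted: 5.6, 5.9, 6.1, 7.1, 8.5, 9.0, 9.7, 11.4, 12.7, 14.0, 14.4, 15.8, 18.0.
n = 13.
r = 1 + (85/100)·(13 − 1) = 1 + 10.2 = 11.2.
Rank 11 is 14.4 and rank 12 is 15.8.
Interpolate: 14.4 + 0.2·(15.8 − 14.4) = 14.4 + 0.2·1.4 = 14.68.

14.68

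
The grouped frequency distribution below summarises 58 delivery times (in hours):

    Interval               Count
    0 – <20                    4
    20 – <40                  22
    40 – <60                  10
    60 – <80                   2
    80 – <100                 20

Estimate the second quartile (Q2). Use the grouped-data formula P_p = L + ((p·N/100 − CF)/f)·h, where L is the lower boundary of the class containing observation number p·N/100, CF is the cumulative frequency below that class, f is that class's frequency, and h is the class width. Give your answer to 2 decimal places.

N = 58; target position k = 50/100 · 58 = 29.
Cumulative frequencies: 4, 26, 36, 38, 58.
Observation 29 falls in the class 40 – <60.
L = 40, CF = 26, f = 10, h = 20.
P50 = 40 + ((29 − 26)/10)·20 = 40 + 6 = 46.

46.00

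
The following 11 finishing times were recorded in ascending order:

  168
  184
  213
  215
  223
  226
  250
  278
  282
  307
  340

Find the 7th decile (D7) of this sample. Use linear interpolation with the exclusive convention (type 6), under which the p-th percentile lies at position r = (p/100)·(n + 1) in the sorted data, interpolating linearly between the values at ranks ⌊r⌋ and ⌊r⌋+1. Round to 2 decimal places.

n = 11.
r = (70/100)·(11 + 1) = 8.4.
Rank 8 is 278 and rank 9 is 282.
Interpolate: 278 + 0.4·(282 − 278) = 278 + 0.4·4 = 279.6.

279.60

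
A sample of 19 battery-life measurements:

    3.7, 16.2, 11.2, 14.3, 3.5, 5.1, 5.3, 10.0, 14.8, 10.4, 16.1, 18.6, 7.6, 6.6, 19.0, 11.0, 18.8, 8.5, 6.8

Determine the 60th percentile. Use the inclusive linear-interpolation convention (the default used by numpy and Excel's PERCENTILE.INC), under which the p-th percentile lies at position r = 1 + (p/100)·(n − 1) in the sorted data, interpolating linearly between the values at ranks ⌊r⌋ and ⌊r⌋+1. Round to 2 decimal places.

11.16

Sorted: 3.5, 3.7, 5.1, 5.3, 6.6, 6.8, 7.6, 8.5, 10.0, 10.4, 11.0, 11.2, 14.3, 14.8, 16.1, 16.2, 18.6, 18.8, 19.0.
n = 19.
r = 1 + (60/100)·(19 − 1) = 1 + 10.8 = 11.8.
Rank 11 is 11.0 and rank 12 is 11.2.
Interpolate: 11.0 + 0.8·(11.2 − 11.0) = 11.0 + 0.8·0.2 = 11.16.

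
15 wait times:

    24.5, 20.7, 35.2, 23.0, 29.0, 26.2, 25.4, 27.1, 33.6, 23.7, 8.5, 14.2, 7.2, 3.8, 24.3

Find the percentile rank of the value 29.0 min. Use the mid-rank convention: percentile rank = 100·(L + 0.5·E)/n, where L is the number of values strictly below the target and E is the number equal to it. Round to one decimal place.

Sorted: 3.8, 7.2, 8.5, 14.2, 20.7, 23.0, 23.7, 24.3, 24.5, 25.4, 26.2, 27.1, 29.0, 33.6, 35.2.
Count below 29.0: L = 12; count equal: E = 1; n = 15.
Percentile rank = 100·(12 + 0.5·1)/15 = 100·12.5/15 = 83.33.

83.3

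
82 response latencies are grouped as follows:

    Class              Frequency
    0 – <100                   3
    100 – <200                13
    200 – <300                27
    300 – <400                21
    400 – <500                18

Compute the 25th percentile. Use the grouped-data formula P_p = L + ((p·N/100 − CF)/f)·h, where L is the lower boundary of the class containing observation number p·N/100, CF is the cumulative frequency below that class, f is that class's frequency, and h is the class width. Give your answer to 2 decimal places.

216.67

N = 82; target position k = 25/100 · 82 = 20.5.
Cumulative frequencies: 3, 16, 43, 64, 82.
Observation 20.5 falls in the class 200 – <300.
L = 200, CF = 16, f = 27, h = 100.
P25 = 200 + ((20.5 − 16)/27)·100 = 200 + 16.6667 = 216.667.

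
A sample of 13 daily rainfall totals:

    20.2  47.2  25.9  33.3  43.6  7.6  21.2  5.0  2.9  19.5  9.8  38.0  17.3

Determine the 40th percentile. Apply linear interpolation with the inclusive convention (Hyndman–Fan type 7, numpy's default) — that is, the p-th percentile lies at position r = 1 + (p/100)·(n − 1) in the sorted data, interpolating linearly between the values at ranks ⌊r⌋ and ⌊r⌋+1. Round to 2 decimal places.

Sorted: 2.9, 5.0, 7.6, 9.8, 17.3, 19.5, 20.2, 21.2, 25.9, 33.3, 38.0, 43.6, 47.2.
n = 13.
r = 1 + (40/100)·(13 − 1) = 1 + 4.8 = 5.8.
Rank 5 is 17.3 and rank 6 is 19.5.
Interpolate: 17.3 + 0.8·(19.5 − 17.3) = 17.3 + 0.8·2.2 = 19.06.

19.06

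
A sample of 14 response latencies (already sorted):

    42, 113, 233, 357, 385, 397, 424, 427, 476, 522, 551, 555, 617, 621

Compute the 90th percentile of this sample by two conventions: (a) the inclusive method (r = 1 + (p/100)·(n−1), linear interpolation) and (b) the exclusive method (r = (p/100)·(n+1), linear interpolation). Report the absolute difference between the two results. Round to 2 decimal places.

20.60

n = 14.
(a) r = 12.7; between ranks 12 (555) and 13 (617): 598.4.
(b) r = 13.5; between ranks 13 (617) and 14 (621): 619.
|598.4 − 619| = 20.6.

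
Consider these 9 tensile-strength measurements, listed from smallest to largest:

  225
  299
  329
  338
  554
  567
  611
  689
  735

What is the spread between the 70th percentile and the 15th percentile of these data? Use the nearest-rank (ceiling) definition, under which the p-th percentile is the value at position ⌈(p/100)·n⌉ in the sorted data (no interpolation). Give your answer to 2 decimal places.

312.00

n = 9.
P15: rank ⌈15/100·9⌉ = 2 → 299.
P70: rank ⌈70/100·9⌉ = 7 → 611.
Difference: 611 − 299 = 312.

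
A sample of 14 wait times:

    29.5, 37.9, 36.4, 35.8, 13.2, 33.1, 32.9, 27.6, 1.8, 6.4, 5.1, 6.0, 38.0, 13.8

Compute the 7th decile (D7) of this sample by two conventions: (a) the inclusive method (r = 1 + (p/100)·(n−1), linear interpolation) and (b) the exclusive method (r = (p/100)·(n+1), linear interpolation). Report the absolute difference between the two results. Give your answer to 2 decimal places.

1.08

Sorted: 1.8, 5.1, 6.0, 6.4, 13.2, 13.8, 27.6, 29.5, 32.9, 33.1, 35.8, 36.4, 37.9, 38.0.
n = 14.
(a) r = 10.1; between ranks 10 (33.1) and 11 (35.8): 33.37.
(b) r = 10.5; between ranks 10 (33.1) and 11 (35.8): 34.45.
|33.37 − 34.45| = 1.08.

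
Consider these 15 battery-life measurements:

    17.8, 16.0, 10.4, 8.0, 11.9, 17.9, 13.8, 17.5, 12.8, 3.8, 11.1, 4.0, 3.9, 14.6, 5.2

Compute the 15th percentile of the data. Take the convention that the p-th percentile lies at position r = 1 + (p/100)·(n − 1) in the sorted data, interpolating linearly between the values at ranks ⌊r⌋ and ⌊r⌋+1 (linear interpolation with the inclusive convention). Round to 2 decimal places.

4.12

Sorted: 3.8, 3.9, 4.0, 5.2, 8.0, 10.4, 11.1, 11.9, 12.8, 13.8, 14.6, 16.0, 17.5, 17.8, 17.9.
n = 15.
r = 1 + (15/100)·(15 − 1) = 1 + 2.1 = 3.1.
Rank 3 is 4.0 and rank 4 is 5.2.
Interpolate: 4.0 + 0.1·(5.2 − 4.0) = 4.0 + 0.1·1.2 = 4.12.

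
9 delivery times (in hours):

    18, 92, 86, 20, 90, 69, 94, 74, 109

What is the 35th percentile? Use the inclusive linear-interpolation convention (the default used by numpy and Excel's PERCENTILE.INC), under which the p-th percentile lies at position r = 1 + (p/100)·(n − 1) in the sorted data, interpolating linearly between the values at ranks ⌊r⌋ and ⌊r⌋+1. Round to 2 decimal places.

73.00

Sorted: 18, 20, 69, 74, 86, 90, 92, 94, 109.
n = 9.
r = 1 + (35/100)·(9 − 1) = 1 + 2.8 = 3.8.
Rank 3 is 69 and rank 4 is 74.
Interpolate: 69 + 0.8·(74 − 69) = 69 + 0.8·5 = 73.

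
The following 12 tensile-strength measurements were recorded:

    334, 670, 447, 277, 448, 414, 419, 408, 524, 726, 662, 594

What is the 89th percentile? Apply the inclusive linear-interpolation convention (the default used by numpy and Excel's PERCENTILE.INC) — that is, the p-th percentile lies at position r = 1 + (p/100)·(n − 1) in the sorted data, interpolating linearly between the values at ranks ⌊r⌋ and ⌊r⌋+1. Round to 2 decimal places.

668.32

Sorted: 277, 334, 408, 414, 419, 447, 448, 524, 594, 662, 670, 726.
n = 12.
r = 1 + (89/100)·(12 − 1) = 1 + 9.79 = 10.79.
Rank 10 is 662 and rank 11 is 670.
Interpolate: 662 + 0.79·(670 − 662) = 662 + 0.79·8 = 668.32.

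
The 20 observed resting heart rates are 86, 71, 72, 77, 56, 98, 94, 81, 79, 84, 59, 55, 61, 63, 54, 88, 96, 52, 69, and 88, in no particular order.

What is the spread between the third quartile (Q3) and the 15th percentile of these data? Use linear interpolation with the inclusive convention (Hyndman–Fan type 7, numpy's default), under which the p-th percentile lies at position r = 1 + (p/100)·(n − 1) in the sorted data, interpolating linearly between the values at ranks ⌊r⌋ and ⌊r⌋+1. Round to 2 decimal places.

Sorted: 52, 54, 55, 56, 59, 61, 63, 69, 71, 72, 77, 79, 81, 84, 86, 88, 88, 94, 96, 98.
n = 20.
P15: r = 3.85; ranks 3–4 are 55, 56; interpolating gives 55.85.
P75: r = 15.25; ranks 15–16 are 86, 88; interpolating gives 86.5.
Difference: 86.5 − 55.85 = 30.65.

30.65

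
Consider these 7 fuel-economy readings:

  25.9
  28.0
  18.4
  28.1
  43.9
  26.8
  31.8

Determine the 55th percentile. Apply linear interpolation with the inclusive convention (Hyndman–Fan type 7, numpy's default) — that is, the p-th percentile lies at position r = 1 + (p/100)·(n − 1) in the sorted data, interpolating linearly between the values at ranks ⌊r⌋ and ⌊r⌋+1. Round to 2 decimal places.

Sorted: 18.4, 25.9, 26.8, 28.0, 28.1, 31.8, 43.9.
n = 7.
r = 1 + (55/100)·(7 − 1) = 1 + 3.3 = 4.3.
Rank 4 is 28.0 and rank 5 is 28.1.
Interpolate: 28.0 + 0.3·(28.1 − 28.0) = 28.0 + 0.3·0.1 = 28.03.

28.03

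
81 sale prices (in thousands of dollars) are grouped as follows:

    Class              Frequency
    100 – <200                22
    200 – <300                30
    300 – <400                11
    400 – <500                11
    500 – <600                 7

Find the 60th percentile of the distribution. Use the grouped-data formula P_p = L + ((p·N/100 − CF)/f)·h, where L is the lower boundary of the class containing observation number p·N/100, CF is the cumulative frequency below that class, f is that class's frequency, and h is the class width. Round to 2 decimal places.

288.67

N = 81; target position k = 60/100 · 81 = 48.6.
Cumulative frequencies: 22, 52, 63, 74, 81.
Observation 48.6 falls in the class 200 – <300.
L = 200, CF = 22, f = 30, h = 100.
P60 = 200 + ((48.6 − 22)/30)·100 = 200 + 88.6667 = 288.667.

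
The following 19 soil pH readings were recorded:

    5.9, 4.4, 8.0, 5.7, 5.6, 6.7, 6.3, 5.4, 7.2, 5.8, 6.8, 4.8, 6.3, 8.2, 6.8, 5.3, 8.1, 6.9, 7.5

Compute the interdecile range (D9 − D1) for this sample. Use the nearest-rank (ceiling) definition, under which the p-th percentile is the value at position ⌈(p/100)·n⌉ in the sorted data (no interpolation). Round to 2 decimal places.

Sorted: 4.4, 4.8, 5.3, 5.4, 5.6, 5.7, 5.8, 5.9, 6.3, 6.3, 6.7, 6.8, 6.8, 6.9, 7.2, 7.5, 8.0, 8.1, 8.2.
n = 19.
P10: rank ⌈10/100·19⌉ = 2 → 4.8.
P90: rank ⌈90/100·19⌉ = 18 → 8.1.
Difference: 8.1 − 4.8 = 3.3.

3.30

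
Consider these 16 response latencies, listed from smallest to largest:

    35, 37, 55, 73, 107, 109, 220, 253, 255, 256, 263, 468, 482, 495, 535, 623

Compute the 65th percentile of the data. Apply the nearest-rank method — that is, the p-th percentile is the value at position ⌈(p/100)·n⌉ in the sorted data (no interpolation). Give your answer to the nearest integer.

n = 16.
Position = ⌈65/100 · 16⌉ = ⌈10.4⌉ = 11.
The value at rank 11 is 263.

263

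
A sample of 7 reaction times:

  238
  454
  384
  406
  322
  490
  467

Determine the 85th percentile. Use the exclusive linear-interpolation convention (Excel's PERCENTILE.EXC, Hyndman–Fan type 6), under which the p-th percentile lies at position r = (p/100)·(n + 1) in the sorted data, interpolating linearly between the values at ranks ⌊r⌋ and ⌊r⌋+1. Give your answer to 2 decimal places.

Sorted: 238, 322, 384, 406, 454, 467, 490.
n = 7.
r = (85/100)·(7 + 1) = 6.8.
Rank 6 is 467 and rank 7 is 490.
Interpolate: 467 + 0.8·(490 − 467) = 467 + 0.8·23 = 485.4.

485.40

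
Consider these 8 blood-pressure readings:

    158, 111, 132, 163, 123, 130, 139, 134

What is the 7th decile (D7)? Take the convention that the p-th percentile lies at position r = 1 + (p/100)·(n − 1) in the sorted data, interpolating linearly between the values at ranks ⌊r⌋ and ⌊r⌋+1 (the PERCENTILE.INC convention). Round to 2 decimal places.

Sorted: 111, 123, 130, 132, 134, 139, 158, 163.
n = 8.
r = 1 + (70/100)·(8 − 1) = 1 + 4.9 = 5.9.
Rank 5 is 134 and rank 6 is 139.
Interpolate: 134 + 0.9·(139 − 134) = 134 + 0.9·5 = 138.5.

138.50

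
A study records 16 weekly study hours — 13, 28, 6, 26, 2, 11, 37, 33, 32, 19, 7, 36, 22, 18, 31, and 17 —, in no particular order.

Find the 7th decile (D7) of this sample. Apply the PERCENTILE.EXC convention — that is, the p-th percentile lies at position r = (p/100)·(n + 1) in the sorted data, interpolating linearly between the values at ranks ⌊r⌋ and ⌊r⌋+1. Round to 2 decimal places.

30.70

Sorted: 2, 6, 7, 11, 13, 17, 18, 19, 22, 26, 28, 31, 32, 33, 36, 37.
n = 16.
r = (70/100)·(16 + 1) = 11.9.
Rank 11 is 28 and rank 12 is 31.
Interpolate: 28 + 0.9·(31 − 28) = 28 + 0.9·3 = 30.7.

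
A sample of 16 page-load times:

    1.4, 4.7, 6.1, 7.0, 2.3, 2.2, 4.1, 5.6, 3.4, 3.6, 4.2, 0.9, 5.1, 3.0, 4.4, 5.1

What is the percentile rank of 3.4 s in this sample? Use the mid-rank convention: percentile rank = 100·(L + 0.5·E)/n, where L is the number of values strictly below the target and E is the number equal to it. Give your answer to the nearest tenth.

34.4

Sorted: 0.9, 1.4, 2.2, 2.3, 3.0, 3.4, 3.6, 4.1, 4.2, 4.4, 4.7, 5.1, 5.1, 5.6, 6.1, 7.0.
Count below 3.4: L = 5; count equal: E = 1; n = 16.
Percentile rank = 100·(5 + 0.5·1)/16 = 100·5.5/16 = 34.38.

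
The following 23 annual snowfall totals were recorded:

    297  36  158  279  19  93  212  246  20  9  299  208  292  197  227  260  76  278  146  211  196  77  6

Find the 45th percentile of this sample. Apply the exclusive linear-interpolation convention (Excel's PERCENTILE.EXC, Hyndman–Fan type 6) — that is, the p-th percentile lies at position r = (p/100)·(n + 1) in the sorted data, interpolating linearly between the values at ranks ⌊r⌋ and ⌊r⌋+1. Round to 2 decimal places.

188.40

Sorted: 6, 9, 19, 20, 36, 76, 77, 93, 146, 158, 196, 197, 208, 211, 212, 227, 246, 260, 278, 279, 292, 297, 299.
n = 23.
r = (45/100)·(23 + 1) = 10.8.
Rank 10 is 158 and rank 11 is 196.
Interpolate: 158 + 0.8·(196 − 158) = 158 + 0.8·38 = 188.4.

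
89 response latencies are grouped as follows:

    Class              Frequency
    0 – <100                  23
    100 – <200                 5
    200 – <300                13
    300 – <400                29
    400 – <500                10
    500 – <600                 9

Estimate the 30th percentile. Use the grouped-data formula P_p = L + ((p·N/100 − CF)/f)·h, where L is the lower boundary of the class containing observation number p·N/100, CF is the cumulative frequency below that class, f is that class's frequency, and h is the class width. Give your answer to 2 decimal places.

N = 89; target position k = 30/100 · 89 = 26.7.
Cumulative frequencies: 23, 28, 41, 70, 80, 89.
Observation 26.7 falls in the class 100 – <200.
L = 100, CF = 23, f = 5, h = 100.
P30 = 100 + ((26.7 − 23)/5)·100 = 100 + 74 = 174.

174.00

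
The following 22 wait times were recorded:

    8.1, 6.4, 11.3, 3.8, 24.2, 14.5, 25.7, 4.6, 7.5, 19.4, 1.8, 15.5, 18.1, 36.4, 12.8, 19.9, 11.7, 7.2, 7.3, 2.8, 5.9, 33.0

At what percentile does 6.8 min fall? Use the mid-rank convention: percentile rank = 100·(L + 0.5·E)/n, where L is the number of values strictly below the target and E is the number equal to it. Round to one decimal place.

Sorted: 1.8, 2.8, 3.8, 4.6, 5.9, 6.4, 7.2, 7.3, 7.5, 8.1, 11.3, 11.7, 12.8, 14.5, 15.5, 18.1, 19.4, 19.9, 24.2, 25.7, 33.0, 36.4.
Count below 6.8: L = 6; count equal: E = 0; n = 22.
Percentile rank = 100·(6 + 0.5·0)/22 = 100·6/22 = 27.27.

27.3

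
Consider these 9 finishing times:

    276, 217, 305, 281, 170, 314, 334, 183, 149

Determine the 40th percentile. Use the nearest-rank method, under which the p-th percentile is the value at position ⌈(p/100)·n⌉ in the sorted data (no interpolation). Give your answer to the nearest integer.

Sorted: 149, 170, 183, 217, 276, 281, 305, 314, 334.
n = 9.
Position = ⌈40/100 · 9⌉ = ⌈3.6⌉ = 4.
The value at rank 4 is 217.

217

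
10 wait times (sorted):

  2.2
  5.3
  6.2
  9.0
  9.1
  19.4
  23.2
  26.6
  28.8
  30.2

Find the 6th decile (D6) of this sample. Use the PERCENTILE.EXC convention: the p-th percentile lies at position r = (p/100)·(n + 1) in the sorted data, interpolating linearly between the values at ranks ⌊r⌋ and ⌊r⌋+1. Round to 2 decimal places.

21.68

n = 10.
r = (60/100)·(10 + 1) = 6.6.
Rank 6 is 19.4 and rank 7 is 23.2.
Interpolate: 19.4 + 0.6·(23.2 − 19.4) = 19.4 + 0.6·3.8 = 21.68.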